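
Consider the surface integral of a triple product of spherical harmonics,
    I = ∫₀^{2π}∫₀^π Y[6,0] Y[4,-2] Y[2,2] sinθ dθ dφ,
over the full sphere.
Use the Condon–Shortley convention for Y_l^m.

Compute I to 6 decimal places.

Checks pass: Σm=0; 12 even; l₃=2∈[2,10].
(2·6+1)(2·4+1)(2·2+1) = 585
Δ: 8! 4! 0! / 13! → 1/6435
sum: t=4:+1/2304 = 1/2304
3j²(6 4 2; 0 0 0) = Δ·Π!·Σ² = 5/143  (sign +1)
sum: t=2:+1/34560 = 1/34560
3j²(6 4 2; 0 -2 2) = Δ·Π!·Σ² = 1/429  (sign +1)
combine: 4πI² = 585·5/143·1/429 = 75/1573
take √, sign +1: I = 0.06159725

0.061597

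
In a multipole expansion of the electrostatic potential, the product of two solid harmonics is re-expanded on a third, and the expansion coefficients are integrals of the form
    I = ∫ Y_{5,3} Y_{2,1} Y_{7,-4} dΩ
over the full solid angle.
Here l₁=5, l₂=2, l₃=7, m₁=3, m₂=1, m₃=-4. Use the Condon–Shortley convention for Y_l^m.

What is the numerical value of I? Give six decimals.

0.252127

m-sum 0 ✓  L=14 even ✓  3≤7≤7 ✓
Π(2lᵢ+1) = 11×5×15 = 825
triangle coeff Δ(5,2,7) = 1/15015
Σ_t [0,0]: t=0:+1/57600 = 1/57600
(3j)²=21/715 [(5 2 7; 0 0 0)], sign=-1
Σ_t [0,0]: t=0:+1/483840 = 1/483840
(3j)²=3/91 [(5 2 7; 3 1 -4)], sign=-1
⇒ 4πI² = 135/169
I = (+1)√(135/169/(4π)) = 0.25212656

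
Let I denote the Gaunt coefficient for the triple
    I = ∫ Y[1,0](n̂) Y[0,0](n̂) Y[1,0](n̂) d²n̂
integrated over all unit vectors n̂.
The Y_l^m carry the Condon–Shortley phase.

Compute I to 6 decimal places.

m-sum 0 ✓  L=2 even ✓  1≤1≤1 ✓
Π(2lᵢ+1) = 3×1×3 = 9
triangle coeff Δ(1,0,1) = 1/3
Σ_t [0,0]: t=0:+1/1 = 1/1
(3j)²=1/3 [(1 0 1; 0 0 0)], sign=-1
(m-triple is (0,0,0) — same symbol as above.)
⇒ 4πI² = 1/1
I = (+1)√(1/1/(4π)) = 0.28209479

0.282095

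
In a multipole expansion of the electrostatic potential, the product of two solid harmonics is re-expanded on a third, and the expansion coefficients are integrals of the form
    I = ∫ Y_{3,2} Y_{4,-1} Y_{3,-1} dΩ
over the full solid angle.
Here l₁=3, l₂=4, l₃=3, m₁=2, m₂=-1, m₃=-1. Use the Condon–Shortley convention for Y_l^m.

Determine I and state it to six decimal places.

m-sum 0 ✓  L=10 even ✓  1≤3≤7 ✓
Π(2lᵢ+1) = 7×9×7 = 441
triangle coeff Δ(3,4,3) = 1/34650
Σ_t [1,3]: t=1:−1/72 t=2:+1/16 t=3:−1/72 = 5/144
(3j)²=2/77 [(3 4 3; 0 0 0)], sign=-1
Σ_t [0,1]: t=0:+1/144 t=1:−1/48 = -1/72
(3j)²=16/693 [(3 4 3; 2 -1 -1)], sign=-1
⇒ 4πI² = 32/121
I = (+1)√(32/121/(4π)) = 0.14506992

0.145070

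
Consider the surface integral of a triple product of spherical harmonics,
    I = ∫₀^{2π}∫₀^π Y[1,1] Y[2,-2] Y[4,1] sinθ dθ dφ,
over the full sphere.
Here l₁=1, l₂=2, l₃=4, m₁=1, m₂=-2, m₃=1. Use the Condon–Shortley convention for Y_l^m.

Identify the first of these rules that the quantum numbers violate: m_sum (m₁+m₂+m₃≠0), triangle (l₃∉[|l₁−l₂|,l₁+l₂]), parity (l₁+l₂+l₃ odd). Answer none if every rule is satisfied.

triangle

azimuthal sum: 1 − 2 + 1 = 0  ✓
1 ≤ 4 ≤ 3 (triangle on l)  ✗
L = 1 + 2 + 4 = 7 (odd)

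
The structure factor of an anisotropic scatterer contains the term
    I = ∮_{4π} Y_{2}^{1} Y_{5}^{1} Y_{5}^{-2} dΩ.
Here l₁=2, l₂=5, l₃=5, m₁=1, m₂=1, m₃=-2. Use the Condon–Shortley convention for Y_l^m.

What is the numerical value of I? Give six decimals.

m-sum 0 ✓  L=12 even ✓  3≤5≤7 ✓
Π(2lᵢ+1) = 5×11×11 = 605
triangle coeff Δ(2,5,5) = 1/38610
Σ_t [0,2]: t=0:+1/2880 t=1:−1/576 t=2:+1/2880 = -1/960
(3j)²=10/429 [(2 5 5; 0 0 0)], sign=+1
Σ_t [0,1]: t=0:+1/2880 t=1:−1/1440 = -1/2880
(3j)²=7/715 [(2 5 5; 1 1 -2)], sign=+1
⇒ 4πI² = 70/507
I = (+1)√(70/507/(4π)) = 0.10481902

0.104819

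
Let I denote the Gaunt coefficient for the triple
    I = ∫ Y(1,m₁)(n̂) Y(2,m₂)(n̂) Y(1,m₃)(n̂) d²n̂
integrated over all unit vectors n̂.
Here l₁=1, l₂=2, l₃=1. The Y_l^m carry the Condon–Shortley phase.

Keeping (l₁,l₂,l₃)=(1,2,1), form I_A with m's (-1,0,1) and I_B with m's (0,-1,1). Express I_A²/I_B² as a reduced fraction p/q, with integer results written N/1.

l's match ⇒ only the (l;m) 3-j factors differ between A and B.
A: triangle coeff Δ(1,2,1) = 1/30; Σ_t [2,2]: t=2:+1/4 = 1/4; (3j)²=1/30 [(1 2 1; -1 0 1)], sign=+1
B: triangle coeff Δ(1,2,1) = 1/30; Σ_t [1,1]: t=1:−1/2 = -1/2; (3j)²=1/10 [(1 2 1; 0 -1 1)], sign=-1
I_A²/I_B² = (1/30)/(1/10) = 1/3

1/3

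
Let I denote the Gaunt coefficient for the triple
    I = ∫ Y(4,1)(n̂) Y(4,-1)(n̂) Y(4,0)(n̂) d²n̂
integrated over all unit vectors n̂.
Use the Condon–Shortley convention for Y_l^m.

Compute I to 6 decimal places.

Checks pass: Σm=0; 12 even; l₃=4∈[0,8].
(2·4+1)(2·4+1)(2·4+1) = 729
Δ: 4! 4! 4! / 13! → 1/450450
sum: t=0:+1/13824 t=1:−1/216 t=2:+1/64 t=3:−1/216 t=4:+1/13824 = 5/768
3j²(4 4 4; 0 0 0) = Δ·Π!·Σ² = 18/1001  (sign +1)
sum: t=0:+1/864 t=1:−1/96 t=2:+1/144 t=3:−1/3456 = -1/384
3j²(4 4 4; 1 -1 0) = Δ·Π!·Σ² = 9/2002  (sign -1)
combine: 4πI² = 729·18/1001·9/2002 = 59049/1002001
take √, sign -1: I = -0.06848055

-0.068481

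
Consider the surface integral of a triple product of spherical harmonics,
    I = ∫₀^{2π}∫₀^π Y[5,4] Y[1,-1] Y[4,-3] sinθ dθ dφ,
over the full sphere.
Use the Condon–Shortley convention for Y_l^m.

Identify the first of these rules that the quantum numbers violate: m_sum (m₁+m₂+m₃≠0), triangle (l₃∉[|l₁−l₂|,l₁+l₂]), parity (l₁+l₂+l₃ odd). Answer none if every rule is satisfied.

m₁+m₂+m₃ = 4 − 1 − 3 = 0  ✓
triangle: |5−1|=4 ≤ l₃=4 ≤ 5+1=6  ✓
parity: l₁+l₂+l₃ = 10 is even  ✓

none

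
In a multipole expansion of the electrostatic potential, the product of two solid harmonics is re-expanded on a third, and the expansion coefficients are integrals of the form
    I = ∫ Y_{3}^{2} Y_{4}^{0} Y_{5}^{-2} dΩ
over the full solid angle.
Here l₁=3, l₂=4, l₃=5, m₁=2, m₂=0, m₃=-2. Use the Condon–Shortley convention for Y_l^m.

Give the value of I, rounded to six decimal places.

m-sum 0 ✓  L=12 even ✓  1≤5≤7 ✓
Π(2lᵢ+1) = 7×9×11 = 693
triangle coeff Δ(3,4,5) = 1/180180
Σ_t [0,2]: t=0:+1/576 t=1:−1/144 t=2:+1/576 = -1/288
(3j)²=20/1001 [(3 4 5; 0 0 0)], sign=+1
Σ_t [0,1]: t=0:+1/576 t=1:−1/864 = 1/1728
(3j)²=5/1287 [(3 4 5; 2 0 -2)], sign=-1
⇒ 4πI² = 100/1859
I = (-1)√(100/1859/(4π)) = -0.06542675

-0.065427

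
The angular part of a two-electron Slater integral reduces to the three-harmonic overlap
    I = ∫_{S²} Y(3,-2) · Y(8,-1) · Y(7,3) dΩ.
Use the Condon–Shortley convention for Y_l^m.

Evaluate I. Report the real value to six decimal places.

0.166232

m-sum 0 ✓  L=18 even ✓  5≤7≤11 ✓
Π(2lᵢ+1) = 7×17×15 = 1785
triangle coeff Δ(3,8,7) = 1/5290740
Σ_t [1,3]: t=1:−1/7257600 t=2:+1/2073600 t=3:−1/7257600 = 1/4838400
(3j)²=252/20995 [(3 8 7; 0 0 0)], sign=-1
Σ_t [3,4]: t=3:−1/11612160 t=4:+1/52254720 = -1/14929920
(3j)²=1225/75582 [(3 8 7; -2 -1 3)], sign=-1
⇒ 4πI² = 360150/1037153
I = (+1)√(360150/1037153/(4π)) = 0.16623228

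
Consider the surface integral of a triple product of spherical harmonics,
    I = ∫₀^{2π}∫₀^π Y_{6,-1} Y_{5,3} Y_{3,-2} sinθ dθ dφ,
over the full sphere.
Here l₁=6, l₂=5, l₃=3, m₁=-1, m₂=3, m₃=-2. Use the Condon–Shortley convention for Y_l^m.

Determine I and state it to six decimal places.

m-sum 0 ✓  L=14 even ✓  1≤3≤11 ✓
Π(2lᵢ+1) = 13×11×7 = 1001
triangle coeff Δ(6,5,3) = 1/675675
Σ_t [3,5]: t=3:−1/8640 t=4:+1/2304 t=5:−1/8640 = 7/34560
(3j)²=7/429 [(6 5 3; 0 0 0)], sign=-1
Σ_t [6,7]: t=6:+1/17280 t=7:−1/120960 = 1/20160
(3j)²=64/3003 [(6 5 3; -1 3 -2)], sign=-1
⇒ 4πI² = 448/1287
I = (+1)√(448/1287/(4π)) = 0.16643505

0.166435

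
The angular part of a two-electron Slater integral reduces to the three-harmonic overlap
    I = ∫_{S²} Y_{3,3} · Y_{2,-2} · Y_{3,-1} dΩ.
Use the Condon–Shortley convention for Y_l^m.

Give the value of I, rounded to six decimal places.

0.132981

Checks pass: Σm=0; 8 even; l₃=3∈[1,5].
(2·3+1)(2·2+1)(2·3+1) = 245
Δ: 2! 4! 2! / 9! → 1/3780
sum: t=0:+1/24 t=1:−1/4 t=2:+1/24 = -1/6
3j²(3 2 3; 0 0 0) = Δ·Π!·Σ² = 4/105  (sign +1)
sum: t=0:+1/96 = 1/96
3j²(3 2 3; 3 -2 -1) = Δ·Π!·Σ² = 1/42  (sign +1)
combine: 4πI² = 245·4/105·1/42 = 2/9
take √, sign +1: I = 0.13298076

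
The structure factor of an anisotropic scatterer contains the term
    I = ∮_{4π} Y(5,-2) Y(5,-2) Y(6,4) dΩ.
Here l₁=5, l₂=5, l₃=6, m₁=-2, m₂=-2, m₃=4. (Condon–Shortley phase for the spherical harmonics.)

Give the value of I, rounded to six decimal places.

m-sum 0 ✓  L=16 even ✓  0≤6≤10 ✓
Π(2lᵢ+1) = 11×11×13 = 1573
triangle coeff Δ(5,5,6) = 1/28588560
Σ_t [0,4]: t=0:+1/345600 t=1:−1/13824 t=2:+1/5184 t=3:−1/13824 t=4:+1/345600 = 7/129600
(3j)²=80/7293 [(5 5 6; 0 0 0)], sign=+1
Σ_t [1,3]: t=1:−1/207360 t=2:+1/57600 t=3:−1/207360 = 1/129600
(3j)²=168/12155 [(5 5 6; -2 -2 4)], sign=+1
⇒ 4πI² = 896/3757
I = (+1)√(896/3757/(4π)) = 0.13776169

0.137762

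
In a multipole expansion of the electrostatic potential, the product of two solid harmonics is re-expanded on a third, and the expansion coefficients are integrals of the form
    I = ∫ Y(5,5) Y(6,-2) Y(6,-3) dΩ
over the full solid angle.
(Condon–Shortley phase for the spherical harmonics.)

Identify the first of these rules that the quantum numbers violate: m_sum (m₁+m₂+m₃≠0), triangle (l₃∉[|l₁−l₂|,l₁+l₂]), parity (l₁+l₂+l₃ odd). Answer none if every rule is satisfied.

parity

Σmᵢ = 0  ✓
l₃∈[|l₁−l₂|,l₁+l₂]=[1,11], have l₃=6  ✓
Σlᵢ = 17 ⇒ odd  ✗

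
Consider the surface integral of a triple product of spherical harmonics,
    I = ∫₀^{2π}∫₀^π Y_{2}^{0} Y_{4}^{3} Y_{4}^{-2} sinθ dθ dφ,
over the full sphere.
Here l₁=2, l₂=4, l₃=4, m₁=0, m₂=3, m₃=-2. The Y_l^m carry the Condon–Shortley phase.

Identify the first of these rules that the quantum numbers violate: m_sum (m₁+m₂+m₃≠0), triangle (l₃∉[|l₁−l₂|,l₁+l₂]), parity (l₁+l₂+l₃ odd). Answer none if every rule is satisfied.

m_sum

m₁+m₂+m₃ = 0 + 3 − 2 = 1  ✗
triangle: |2−4|=2 ≤ l₃=4 ≤ 2+4=6
parity: l₁+l₂+l₃ = 10 is even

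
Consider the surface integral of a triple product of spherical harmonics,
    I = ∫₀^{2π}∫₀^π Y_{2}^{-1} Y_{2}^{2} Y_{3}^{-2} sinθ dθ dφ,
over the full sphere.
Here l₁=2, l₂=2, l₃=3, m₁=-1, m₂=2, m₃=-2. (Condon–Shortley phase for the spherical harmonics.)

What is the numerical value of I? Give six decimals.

0.000000

-1 + 2 − 2 = -1 ≠ 0: azimuthal integral kills it; I = 0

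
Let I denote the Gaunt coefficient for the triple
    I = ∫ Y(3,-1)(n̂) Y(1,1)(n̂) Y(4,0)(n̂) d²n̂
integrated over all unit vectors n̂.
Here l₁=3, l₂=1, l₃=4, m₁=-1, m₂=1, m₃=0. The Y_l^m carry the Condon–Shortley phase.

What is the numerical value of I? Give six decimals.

Rules hold: Σm=0, L=8 even, 2≤4≤4.
N = 7·3·9 = 189
Δ = 0!·6!·2!/9! = 1/252
Racah Σ t=0..0: t=0:+1/36 = 1/36
⇒ 3j(3 1 4; 0 0 0)² = 4/63, sgn +1
Racah Σ t=0..0: t=0:+1/96 = 1/96
⇒ 3j(3 1 4; -1 1 0)² = 1/42, sgn +1
4πI² = N·(3j₀)²·(3jₘ)² = 2/7
I = +1·√(0.285714/4π) = 0.15078601

0.150786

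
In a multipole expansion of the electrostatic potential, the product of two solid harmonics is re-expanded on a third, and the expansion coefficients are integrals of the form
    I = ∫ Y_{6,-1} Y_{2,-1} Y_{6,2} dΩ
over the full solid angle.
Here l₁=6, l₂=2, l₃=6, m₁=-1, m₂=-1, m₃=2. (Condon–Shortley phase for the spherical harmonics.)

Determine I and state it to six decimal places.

Rules hold: Σm=0, L=14 even, 4≤6≤8.
N = 13·5·13 = 845
Δ = 2!·10!·2!/15! = 1/90090
Racah Σ t=0..2: t=0:+1/69120 t=1:−1/14400 t=2:+1/69120 = -7/172800
⇒ 3j(6 2 6; 0 0 0)² = 14/715, sgn -1
Racah Σ t=0..1: t=0:+1/60480 t=1:−1/34560 = -1/80640
⇒ 3j(6 2 6; -1 -1 2)² = 6/1001, sgn -1
4πI² = N·(3j₀)²·(3jₘ)² = 12/121
I = +1·√(0.0991736/4π) = 0.08883682

0.088837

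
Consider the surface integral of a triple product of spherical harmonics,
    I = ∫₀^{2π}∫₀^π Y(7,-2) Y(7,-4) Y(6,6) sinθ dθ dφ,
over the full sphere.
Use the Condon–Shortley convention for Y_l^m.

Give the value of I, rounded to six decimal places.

Checks pass: Σm=0; 20 even; l₃=6∈[0,14].
(2·7+1)(2·7+1)(2·6+1) = 2925
Δ: 8! 6! 6! / 21! → 1/2444321880
sum: t=1:−1/2612736000 t=2:+1/20736000 t=3:−1/1658880 t=4:+1/746496 t=5:−1/1658880 t=6:+1/20736000 t=7:−1/2612736000 = 1/4354560
3j²(7 7 6; 0 0 0) = Δ·Π!·Σ² = 1000/138567  (sign +1)
sum: t=3:−1/373248000 = -1/373248000
3j²(7 7 6; -2 -4 6) = Δ·Π!·Σ² = 308/20995  (sign -1)
combine: 4πI² = 2925·1000/138567·308/20995 = 420000/1356277
take √, sign -1: I = -0.15698043

-0.156980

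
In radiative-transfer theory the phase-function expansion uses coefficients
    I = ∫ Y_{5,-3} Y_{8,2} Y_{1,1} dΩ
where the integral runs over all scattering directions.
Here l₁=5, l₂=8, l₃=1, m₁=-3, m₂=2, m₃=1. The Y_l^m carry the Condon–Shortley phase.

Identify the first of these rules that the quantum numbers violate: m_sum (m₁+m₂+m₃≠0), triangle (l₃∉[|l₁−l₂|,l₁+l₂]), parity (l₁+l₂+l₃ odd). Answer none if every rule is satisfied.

triangle

m₁+m₂+m₃ = -3 + 2 + 1 = 0  ✓
triangle: |5−8|=3 ≤ l₃=1 ≤ 5+8=13  ✗
parity: l₁+l₂+l₃ = 14 is even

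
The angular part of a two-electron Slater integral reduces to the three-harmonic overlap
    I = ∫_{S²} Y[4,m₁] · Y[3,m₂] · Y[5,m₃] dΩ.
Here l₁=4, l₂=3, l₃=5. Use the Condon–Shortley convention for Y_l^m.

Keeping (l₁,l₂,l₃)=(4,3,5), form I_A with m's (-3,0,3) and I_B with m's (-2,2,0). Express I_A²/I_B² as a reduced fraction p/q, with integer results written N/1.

l's match ⇒ only the (l;m) 3-j factors differ between A and B.
A: triangle coeff Δ(4,3,5) = 1/180180; Σ_t [1,2]: t=1:−1/2880 t=2:+1/1440 = 1/2880; (3j)²=7/715 [(4 3 5; -3 0 3)], sign=+1
B: triangle coeff Δ(4,3,5) = 1/180180; Σ_t [1,2]: t=1:−1/2880 t=2:+1/576 = 1/720; (3j)²=80/3003 [(4 3 5; -2 2 0)], sign=-1
I_A²/I_B² = (7/715)/(80/3003) = 147/400

147/400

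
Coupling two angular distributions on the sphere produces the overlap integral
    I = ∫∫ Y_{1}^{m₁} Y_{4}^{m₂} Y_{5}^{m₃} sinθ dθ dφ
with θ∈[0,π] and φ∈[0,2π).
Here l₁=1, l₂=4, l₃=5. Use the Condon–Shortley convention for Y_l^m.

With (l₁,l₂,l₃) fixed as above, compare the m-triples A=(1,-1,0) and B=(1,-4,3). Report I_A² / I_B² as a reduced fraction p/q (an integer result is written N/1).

10/1

Shared (l₁,l₂,l₃)=(1,4,5): N and (l;000)² cancel in I_A²/I_B².
A: Δ = 0!·2!·8!/11! = 1/495; Racah Σ t=0..0: t=0:+1/1440 = 1/1440; ⇒ 3j(1 4 5; 1 -1 0)² = 2/99, sgn -1
B: Δ = 0!·2!·8!/11! = 1/495; Racah Σ t=0..0: t=0:+1/80640 = 1/80640; ⇒ 3j(1 4 5; 1 -4 3)² = 1/495, sgn +1
I_A²/I_B² = (2/99)/(1/495) = 10/1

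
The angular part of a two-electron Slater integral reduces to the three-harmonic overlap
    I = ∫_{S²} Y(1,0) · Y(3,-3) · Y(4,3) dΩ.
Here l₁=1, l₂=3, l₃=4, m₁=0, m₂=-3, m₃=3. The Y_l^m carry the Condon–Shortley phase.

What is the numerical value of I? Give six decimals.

m-sum 0 ✓  L=8 even ✓  2≤4≤4 ✓
Π(2lᵢ+1) = 3×7×9 = 189
triangle coeff Δ(1,3,4) = 1/252
Σ_t [0,0]: t=0:+1/36 = 1/36
(3j)²=4/63 [(1 3 4; 0 0 0)], sign=+1
Σ_t [0,0]: t=0:+1/720 = 1/720
(3j)²=1/36 [(1 3 4; 0 -3 3)], sign=-1
⇒ 4πI² = 1/3
I = (-1)√(1/3/(4π)) = -0.16286750

-0.162868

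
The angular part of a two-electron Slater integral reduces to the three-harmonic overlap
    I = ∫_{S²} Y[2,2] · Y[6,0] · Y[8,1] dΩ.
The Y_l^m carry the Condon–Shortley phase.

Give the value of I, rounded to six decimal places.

0.000000

m-sum = 2 + 0 + 1 = 3 ≠ 0 ⇒ I = 0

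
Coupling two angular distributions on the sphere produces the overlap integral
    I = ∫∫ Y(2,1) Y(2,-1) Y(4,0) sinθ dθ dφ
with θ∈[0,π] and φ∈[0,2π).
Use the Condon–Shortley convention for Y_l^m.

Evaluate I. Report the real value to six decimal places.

0.161197

Checks pass: Σm=0; 8 even; l₃=4∈[0,4].
(2·2+1)(2·2+1)(2·4+1) = 225
Δ: 0! 4! 4! / 9! → 1/630
sum: t=0:+1/16 = 1/16
3j²(2 2 4; 0 0 0) = Δ·Π!·Σ² = 2/35  (sign +1)
sum: t=0:+1/36 = 1/36
3j²(2 2 4; 1 -1 0) = Δ·Π!·Σ² = 8/315  (sign +1)
combine: 4πI² = 225·2/35·8/315 = 16/49
take √, sign +1: I = 0.16119702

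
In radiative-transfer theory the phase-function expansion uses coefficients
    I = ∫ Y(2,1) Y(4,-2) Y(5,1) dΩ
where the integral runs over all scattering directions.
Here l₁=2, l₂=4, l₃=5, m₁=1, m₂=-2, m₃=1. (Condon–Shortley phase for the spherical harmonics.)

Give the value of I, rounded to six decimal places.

l₁+l₂+l₃=11 is odd: 3j(l;000)=0 ⇒ I=0

0.000000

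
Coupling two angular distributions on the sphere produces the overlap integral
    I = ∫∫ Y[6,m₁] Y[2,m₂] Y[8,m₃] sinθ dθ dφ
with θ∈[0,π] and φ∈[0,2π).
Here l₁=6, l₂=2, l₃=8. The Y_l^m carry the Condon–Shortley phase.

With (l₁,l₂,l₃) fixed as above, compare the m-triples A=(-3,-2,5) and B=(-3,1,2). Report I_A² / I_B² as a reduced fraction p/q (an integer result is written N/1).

Same 6,2,8: normalisation and zero-m 3j drop out of the ratio.
A: Δ: 0! 12! 4! / 17! → 1/30940; sum: t=0:+1/52254720 = 1/52254720; 3j²(6 2 8; -3 -2 5) = Δ·Π!·Σ² = 11/476  (sign -1)
B: Δ: 0! 12! 4! / 17! → 1/30940; sum: t=0:+1/13063680 = 1/13063680; 3j²(6 2 8; -3 1 2) = Δ·Π!·Σ² = 10/1547  (sign +1)
I_A²/I_B² = (11/476)/(10/1547) = 143/40

143/40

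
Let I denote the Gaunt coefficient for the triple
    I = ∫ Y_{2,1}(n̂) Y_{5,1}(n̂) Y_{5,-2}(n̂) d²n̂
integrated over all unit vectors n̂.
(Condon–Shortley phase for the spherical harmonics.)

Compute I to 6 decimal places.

Checks pass: Σm=0; 12 even; l₃=5∈[3,7].
(2·2+1)(2·5+1)(2·5+1) = 605
Δ: 2! 2! 8! / 13! → 1/38610
sum: t=0:+1/2880 t=1:−1/576 t=2:+1/2880 = -1/960
3j²(2 5 5; 0 0 0) = Δ·Π!·Σ² = 10/429  (sign +1)
sum: t=0:+1/2880 t=1:−1/1440 = -1/2880
3j²(2 5 5; 1 1 -2) = Δ·Π!·Σ² = 7/715  (sign +1)
combine: 4πI² = 605·10/429·7/715 = 70/507
take √, sign +1: I = 0.10481902

0.104819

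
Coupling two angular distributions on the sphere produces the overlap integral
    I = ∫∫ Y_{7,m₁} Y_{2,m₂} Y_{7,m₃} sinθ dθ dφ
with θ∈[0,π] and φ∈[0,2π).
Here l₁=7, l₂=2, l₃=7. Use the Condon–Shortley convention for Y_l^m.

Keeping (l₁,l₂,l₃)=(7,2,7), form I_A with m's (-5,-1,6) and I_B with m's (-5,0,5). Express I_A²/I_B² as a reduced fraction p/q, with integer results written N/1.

Shared (l₁,l₂,l₃)=(7,2,7): N and (l;000)² cancel in I_A²/I_B².
A: Δ = 2!·12!·2!/17! = 1/185640; Racah Σ t=0..1: t=0:+1/958003200 t=1:−1/79833600 = -1/87091200; ⇒ 3j(7 2 7; -5 -1 6)² = 121/4760, sgn +1
B: Δ = 2!·12!·2!/17! = 1/185640; Racah Σ t=0..2: t=0:+1/1916006400 t=1:−1/39916800 t=2:+1/29030400 = 19/1916006400; ⇒ 3j(7 2 7; -5 0 5)² = 361/185640, sgn +1
I_A²/I_B² = (121/4760)/(361/185640) = 4719/361

4719/361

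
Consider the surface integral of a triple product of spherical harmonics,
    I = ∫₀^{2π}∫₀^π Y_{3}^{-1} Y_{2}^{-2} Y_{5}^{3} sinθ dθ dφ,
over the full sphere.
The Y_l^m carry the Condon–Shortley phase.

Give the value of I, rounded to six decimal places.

-0.200476

Rules hold: Σm=0, L=10 even, 1≤5≤5.
N = 7·5·11 = 385
Δ = 0!·6!·4!/11! = 1/2310
Racah Σ t=0..0: t=0:+1/144 = 1/144
⇒ 3j(3 2 5; 0 0 0)² = 10/231, sgn -1
Racah Σ t=0..0: t=0:+1/1152 = 1/1152
⇒ 3j(3 2 5; -1 -2 3)² = 1/33, sgn +1
4πI² = N·(3j₀)²·(3jₘ)² = 50/99
I = -1·√(0.505051/4π) = -0.20047604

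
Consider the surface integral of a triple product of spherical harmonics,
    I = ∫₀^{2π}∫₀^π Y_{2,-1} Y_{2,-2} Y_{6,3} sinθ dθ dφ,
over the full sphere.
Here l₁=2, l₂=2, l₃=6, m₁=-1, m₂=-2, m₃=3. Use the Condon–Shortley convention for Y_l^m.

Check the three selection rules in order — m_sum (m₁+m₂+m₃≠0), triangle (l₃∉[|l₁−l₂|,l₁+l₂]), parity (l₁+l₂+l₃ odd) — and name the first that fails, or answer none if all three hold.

triangle

Σmᵢ = 0  ✓
l₃∈[|l₁−l₂|,l₁+l₂]=[0,4], have l₃=6  ✗
Σlᵢ = 10 ⇒ even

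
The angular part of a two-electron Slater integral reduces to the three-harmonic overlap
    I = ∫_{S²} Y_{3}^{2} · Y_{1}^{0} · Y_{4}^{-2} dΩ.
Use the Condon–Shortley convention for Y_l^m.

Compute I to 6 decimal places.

0.213244

Checks pass: Σm=0; 8 even; l₃=4∈[2,4].
(2·3+1)(2·1+1)(2·4+1) = 189
Δ: 0! 6! 2! / 9! → 1/252
sum: t=0:+1/36 = 1/36
3j²(3 1 4; 0 0 0) = Δ·Π!·Σ² = 4/63  (sign +1)
sum: t=0:+1/120 = 1/120
3j²(3 1 4; 2 0 -2) = Δ·Π!·Σ² = 1/21  (sign +1)
combine: 4πI² = 189·4/63·1/21 = 4/7
take √, sign +1: I = 0.21324362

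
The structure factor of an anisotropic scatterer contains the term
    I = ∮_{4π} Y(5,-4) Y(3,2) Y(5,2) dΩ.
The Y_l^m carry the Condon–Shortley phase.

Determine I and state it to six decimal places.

0.000000

L=13 odd ⇒ parity kills the (l;000) factor ⇒ I = 0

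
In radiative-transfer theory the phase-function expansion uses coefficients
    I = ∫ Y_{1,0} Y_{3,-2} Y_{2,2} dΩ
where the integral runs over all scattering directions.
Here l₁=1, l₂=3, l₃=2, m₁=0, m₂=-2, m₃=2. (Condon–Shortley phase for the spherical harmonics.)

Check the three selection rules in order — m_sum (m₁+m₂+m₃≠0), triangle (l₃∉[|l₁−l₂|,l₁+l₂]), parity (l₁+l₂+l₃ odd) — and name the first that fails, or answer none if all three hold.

azimuthal sum: 0 − 2 + 2 = 0  ✓
2 ≤ 2 ≤ 4 (triangle on l)  ✓
L = 1 + 3 + 2 = 6 (even)  ✓

none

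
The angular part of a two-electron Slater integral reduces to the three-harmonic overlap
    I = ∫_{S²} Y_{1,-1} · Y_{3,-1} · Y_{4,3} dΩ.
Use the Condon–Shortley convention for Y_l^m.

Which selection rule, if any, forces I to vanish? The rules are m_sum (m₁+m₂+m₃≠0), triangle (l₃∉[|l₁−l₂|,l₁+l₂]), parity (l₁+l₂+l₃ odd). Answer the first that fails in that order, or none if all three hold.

m₁+m₂+m₃ = -1 − 1 + 3 = 1  ✗
triangle: |1−3|=2 ≤ l₃=4 ≤ 1+3=4
parity: l₁+l₂+l₃ = 8 is even

m_sum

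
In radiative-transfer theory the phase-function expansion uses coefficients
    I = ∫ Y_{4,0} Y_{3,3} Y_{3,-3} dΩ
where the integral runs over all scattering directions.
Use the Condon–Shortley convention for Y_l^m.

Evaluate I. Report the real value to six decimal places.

-0.076935

Rules hold: Σm=0, L=10 even, 1≤3≤7.
N = 9·7·7 = 441
Δ = 4!·4!·2!/11! = 1/34650
Racah Σ t=1..3: t=1:−1/72 t=2:+1/16 t=3:−1/72 = 5/144
⇒ 3j(4 3 3; 0 0 0)² = 2/77, sgn -1
Racah Σ t=4..4: t=4:+1/1152 = 1/1152
⇒ 3j(4 3 3; 0 3 -3)² = 1/154, sgn +1
4πI² = N·(3j₀)²·(3jₘ)² = 9/121
I = -1·√(0.0743802/4π) = -0.07693494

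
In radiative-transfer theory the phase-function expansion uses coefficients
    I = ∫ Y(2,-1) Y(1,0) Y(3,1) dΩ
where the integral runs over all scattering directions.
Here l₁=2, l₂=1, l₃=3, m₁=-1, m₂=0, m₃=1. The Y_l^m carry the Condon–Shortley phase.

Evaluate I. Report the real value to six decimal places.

-0.233597

Rules hold: Σm=0, L=6 even, 1≤3≤3.
N = 5·3·7 = 105
Δ = 0!·4!·2!/7! = 1/105
Racah Σ t=0..0: t=0:+1/4 = 1/4
⇒ 3j(2 1 3; 0 0 0)² = 3/35, sgn -1
Racah Σ t=0..0: t=0:+1/6 = 1/6
⇒ 3j(2 1 3; -1 0 1)² = 8/105, sgn +1
4πI² = N·(3j₀)²·(3jₘ)² = 24/35
I = -1·√(0.685714/4π) = -0.23359668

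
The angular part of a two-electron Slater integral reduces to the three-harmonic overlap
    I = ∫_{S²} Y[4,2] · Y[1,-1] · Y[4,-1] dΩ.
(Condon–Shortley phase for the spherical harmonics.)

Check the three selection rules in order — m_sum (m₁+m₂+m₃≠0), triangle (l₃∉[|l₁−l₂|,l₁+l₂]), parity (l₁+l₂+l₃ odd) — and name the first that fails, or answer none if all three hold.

parity

azimuthal sum: 2 − 1 − 1 = 0  ✓
3 ≤ 4 ≤ 5 (triangle on l)  ✓
L = 4 + 1 + 4 = 9 (odd)  ✗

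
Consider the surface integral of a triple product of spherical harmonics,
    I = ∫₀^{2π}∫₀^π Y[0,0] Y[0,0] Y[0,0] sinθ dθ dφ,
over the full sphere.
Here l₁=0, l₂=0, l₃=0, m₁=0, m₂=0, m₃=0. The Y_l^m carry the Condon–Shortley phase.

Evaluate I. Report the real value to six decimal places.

0.282095

m-sum 0 ✓  L=0 even ✓  0≤0≤0 ✓
Π(2lᵢ+1) = 1×1×1 = 1
triangle coeff Δ(0,0,0) = 1/1
Σ_t [0,0]: t=0:+1/1 = 1/1
(3j)²=1/1 [(0 0 0; 0 0 0)], sign=+1
(m-triple is (0,0,0) — same symbol as above.)
⇒ 4πI² = 1/1
I = (+1)√(1/1/(4π)) = 0.28209479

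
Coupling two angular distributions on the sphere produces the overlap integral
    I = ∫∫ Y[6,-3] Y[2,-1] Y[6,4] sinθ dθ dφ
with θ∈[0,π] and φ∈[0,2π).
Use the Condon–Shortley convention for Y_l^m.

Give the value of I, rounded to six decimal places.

0.179515

Checks pass: Σm=0; 14 even; l₃=6∈[4,8].
(2·6+1)(2·2+1)(2·6+1) = 845
Δ: 2! 10! 2! / 15! → 1/90090
sum: t=0:+1/69120 t=1:−1/14400 t=2:+1/69120 = -7/172800
3j²(6 2 6; 0 0 0) = Δ·Π!·Σ² = 14/715  (sign -1)
sum: t=0:+1/725760 t=1:−1/161280 = -1/207360
3j²(6 2 6; -3 -1 4) = Δ·Π!·Σ² = 7/286  (sign -1)
combine: 4πI² = 845·14/715·7/286 = 49/121
take √, sign +1: I = 0.17951487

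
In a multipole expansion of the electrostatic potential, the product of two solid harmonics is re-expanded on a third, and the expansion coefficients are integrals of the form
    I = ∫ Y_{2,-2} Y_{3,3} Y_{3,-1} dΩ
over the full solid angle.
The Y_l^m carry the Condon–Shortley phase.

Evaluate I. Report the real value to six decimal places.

0.132981

Rules hold: Σm=0, L=8 even, 1≤3≤5.
N = 5·7·7 = 245
Δ = 2!·2!·4!/9! = 1/3780
Racah Σ t=0..2: t=0:+1/24 t=1:−1/4 t=2:+1/24 = -1/6
⇒ 3j(2 3 3; 0 0 0)² = 4/105, sgn +1
Racah Σ t=2..2: t=2:+1/96 = 1/96
⇒ 3j(2 3 3; -2 3 -1)² = 1/42, sgn +1
4πI² = N·(3j₀)²·(3jₘ)² = 2/9
I = +1·√(0.222222/4π) = 0.13298076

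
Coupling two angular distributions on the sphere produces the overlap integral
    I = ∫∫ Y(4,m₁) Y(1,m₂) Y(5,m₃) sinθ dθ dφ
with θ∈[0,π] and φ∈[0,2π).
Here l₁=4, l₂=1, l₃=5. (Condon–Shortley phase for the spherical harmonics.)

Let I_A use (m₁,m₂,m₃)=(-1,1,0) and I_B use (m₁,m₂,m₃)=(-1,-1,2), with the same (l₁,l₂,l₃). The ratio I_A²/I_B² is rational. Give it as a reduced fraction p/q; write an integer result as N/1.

10/21

Shared (l₁,l₂,l₃)=(4,1,5): N and (l;000)² cancel in I_A²/I_B².
A: Δ = 0!·8!·2!/11! = 1/495; Racah Σ t=0..0: t=0:+1/1440 = 1/1440; ⇒ 3j(4 1 5; -1 1 0)² = 2/99, sgn -1
B: Δ = 0!·8!·2!/11! = 1/495; Racah Σ t=0..0: t=0:+1/1440 = 1/1440; ⇒ 3j(4 1 5; -1 -1 2)² = 7/165, sgn -1
I_A²/I_B² = (2/99)/(7/165) = 10/21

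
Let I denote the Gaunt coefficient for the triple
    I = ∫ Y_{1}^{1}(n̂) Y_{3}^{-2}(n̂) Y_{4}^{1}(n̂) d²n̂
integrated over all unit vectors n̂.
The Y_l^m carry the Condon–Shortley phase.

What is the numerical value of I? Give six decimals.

Checks pass: Σm=0; 8 even; l₃=4∈[2,4].
(2·1+1)(2·3+1)(2·4+1) = 189
Δ: 0! 2! 6! / 9! → 1/252
sum: t=0:+1/36 = 1/36
3j²(1 3 4; 0 0 0) = Δ·Π!·Σ² = 4/63  (sign +1)
sum: t=0:+1/240 = 1/240
3j²(1 3 4; 1 -2 1) = Δ·Π!·Σ² = 1/84  (sign -1)
combine: 4πI² = 189·4/63·1/84 = 1/7
take √, sign -1: I = -0.10662181

-0.106622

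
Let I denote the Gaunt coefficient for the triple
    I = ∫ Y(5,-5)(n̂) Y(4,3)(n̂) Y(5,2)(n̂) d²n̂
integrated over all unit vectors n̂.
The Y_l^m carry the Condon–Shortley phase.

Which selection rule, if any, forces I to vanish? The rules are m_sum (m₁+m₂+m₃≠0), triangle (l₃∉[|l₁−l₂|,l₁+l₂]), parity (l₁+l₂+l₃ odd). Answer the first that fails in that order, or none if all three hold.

m₁+m₂+m₃ = -5 + 3 + 2 = 0  ✓
triangle: |5−4|=1 ≤ l₃=5 ≤ 5+4=9  ✓
parity: l₁+l₂+l₃ = 14 is even  ✓

none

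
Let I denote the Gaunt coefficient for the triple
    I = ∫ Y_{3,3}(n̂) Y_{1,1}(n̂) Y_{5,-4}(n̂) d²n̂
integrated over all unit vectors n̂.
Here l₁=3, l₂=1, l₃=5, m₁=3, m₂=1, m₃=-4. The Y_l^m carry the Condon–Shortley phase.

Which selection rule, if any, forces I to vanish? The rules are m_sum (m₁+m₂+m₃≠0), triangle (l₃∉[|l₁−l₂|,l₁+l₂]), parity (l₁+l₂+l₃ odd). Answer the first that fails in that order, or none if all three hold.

m₁+m₂+m₃ = 3 + 1 − 4 = 0  ✓
triangle: |3−1|=2 ≤ l₃=5 ≤ 3+1=4  ✗
parity: l₁+l₂+l₃ = 9 is odd

triangle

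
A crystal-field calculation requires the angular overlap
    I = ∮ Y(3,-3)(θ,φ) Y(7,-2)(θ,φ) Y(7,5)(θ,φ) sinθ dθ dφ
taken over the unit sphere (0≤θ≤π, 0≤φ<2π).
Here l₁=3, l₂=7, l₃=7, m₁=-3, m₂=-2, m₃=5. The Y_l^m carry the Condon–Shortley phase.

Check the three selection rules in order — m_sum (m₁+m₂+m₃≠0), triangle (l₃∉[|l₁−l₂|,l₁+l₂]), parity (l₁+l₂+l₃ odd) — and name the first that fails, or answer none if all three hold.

parity

m₁+m₂+m₃ = -3 − 2 + 5 = 0  ✓
triangle: |3−7|=4 ≤ l₃=7 ≤ 3+7=10  ✓
parity: l₁+l₂+l₃ = 17 is odd  ✗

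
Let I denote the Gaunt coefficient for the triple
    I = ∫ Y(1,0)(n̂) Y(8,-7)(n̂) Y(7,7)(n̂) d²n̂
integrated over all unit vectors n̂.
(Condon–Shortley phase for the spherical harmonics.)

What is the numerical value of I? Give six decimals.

-0.118504

Checks pass: Σm=0; 16 even; l₃=7∈[7,9].
(2·1+1)(2·8+1)(2·7+1) = 765
Δ: 2! 0! 14! / 17! → 1/2040
sum: t=1:−1/25401600 = -1/25401600
3j²(1 8 7; 0 0 0) = Δ·Π!·Σ² = 8/255  (sign +1)
sum: t=1:−1/87178291200 = -1/87178291200
3j²(1 8 7; 0 -7 7) = Δ·Π!·Σ² = 1/136  (sign -1)
combine: 4πI² = 765·8/255·1/136 = 3/17
take √, sign -1: I = -0.11850352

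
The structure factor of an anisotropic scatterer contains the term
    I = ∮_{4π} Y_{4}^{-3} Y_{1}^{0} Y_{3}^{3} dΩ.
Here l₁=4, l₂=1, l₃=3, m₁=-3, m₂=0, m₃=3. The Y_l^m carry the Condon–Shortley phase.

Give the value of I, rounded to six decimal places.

-0.162868

m-sum 0 ✓  L=8 even ✓  3≤3≤5 ✓
Π(2lᵢ+1) = 9×3×7 = 189
triangle coeff Δ(4,1,3) = 1/252
Σ_t [1,1]: t=1:−1/36 = -1/36
(3j)²=4/63 [(4 1 3; 0 0 0)], sign=+1
Σ_t [1,1]: t=1:−1/720 = -1/720
(3j)²=1/36 [(4 1 3; -3 0 3)], sign=-1
⇒ 4πI² = 1/3
I = (-1)√(1/3/(4π)) = -0.16286750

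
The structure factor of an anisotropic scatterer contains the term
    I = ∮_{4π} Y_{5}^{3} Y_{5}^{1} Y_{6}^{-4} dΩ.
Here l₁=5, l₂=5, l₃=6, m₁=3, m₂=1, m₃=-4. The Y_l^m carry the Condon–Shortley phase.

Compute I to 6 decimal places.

-0.069086

Rules hold: Σm=0, L=16 even, 0≤6≤10.
N = 11·11·13 = 1573
Δ = 4!·6!·6!/17! = 1/28588560
Racah Σ t=0..4: t=0:+1/345600 t=1:−1/13824 t=2:+1/5184 t=3:−1/13824 t=4:+1/345600 = 7/129600
⇒ 3j(5 5 6; 0 0 0)² = 80/7293, sgn +1
Racah Σ t=0..2: t=0:+1/829440 t=1:−1/86400 t=2:+1/138240 = -13/4147200
⇒ 3j(5 5 6; 3 1 -4)² = 13/3740, sgn -1
4πI² = N·(3j₀)²·(3jₘ)² = 52/867
I = -1·√(0.0599769/4π) = -0.06908555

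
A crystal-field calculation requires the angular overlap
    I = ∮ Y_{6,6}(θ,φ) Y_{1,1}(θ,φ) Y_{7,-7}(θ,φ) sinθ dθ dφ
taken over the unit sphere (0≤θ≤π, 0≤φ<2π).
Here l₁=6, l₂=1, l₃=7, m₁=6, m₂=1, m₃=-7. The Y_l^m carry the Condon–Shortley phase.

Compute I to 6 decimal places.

-0.333779

Checks pass: Σm=0; 14 even; l₃=7∈[5,7].
(2·6+1)(2·1+1)(2·7+1) = 585
Δ: 0! 12! 2! / 15! → 1/1365
sum: t=0:+1/518400 = 1/518400
3j²(6 1 7; 0 0 0) = Δ·Π!·Σ² = 7/195  (sign -1)
sum: t=0:+1/958003200 = 1/958003200
3j²(6 1 7; 6 1 -7) = Δ·Π!·Σ² = 1/15  (sign +1)
combine: 4πI² = 585·7/195·1/15 = 7/5
take √, sign -1: I = -0.33377906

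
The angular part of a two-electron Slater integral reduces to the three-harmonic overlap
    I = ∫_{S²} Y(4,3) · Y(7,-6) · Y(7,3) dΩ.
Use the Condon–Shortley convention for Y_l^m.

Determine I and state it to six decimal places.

Rules hold: Σm=0, L=18 even, 3≤7≤11.
N = 9·15·15 = 2025
Δ = 4!·4!·10!/19! = 1/58198140
Racah Σ t=0..4: t=0:+1/17418240 t=1:−1/622080 t=2:+1/230400 t=3:−1/622080 t=4:+1/17418240 = 1/806400
⇒ 3j(4 7 7; 0 0 0)² = 2268/230945, sgn -1
Racah Σ t=0..1: t=0:+1/52254720 t=1:−1/522547200 = 1/58060800
⇒ 3j(4 7 7; 3 -6 3)² = 9/646, sgn +1
4πI² = N·(3j₀)²·(3jₘ)² = 4133430/14919047
I = -1·√(0.277057/4π) = -0.14848406

-0.148484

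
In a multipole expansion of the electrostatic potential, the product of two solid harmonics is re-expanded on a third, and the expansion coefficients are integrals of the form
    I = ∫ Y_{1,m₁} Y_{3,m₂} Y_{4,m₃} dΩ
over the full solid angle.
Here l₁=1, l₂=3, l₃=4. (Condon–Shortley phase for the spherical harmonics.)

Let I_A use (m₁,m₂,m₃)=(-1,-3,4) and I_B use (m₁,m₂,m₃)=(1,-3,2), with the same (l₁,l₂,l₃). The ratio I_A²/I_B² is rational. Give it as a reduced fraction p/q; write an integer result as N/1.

Same 1,3,4: normalisation and zero-m 3j drop out of the ratio.
A: Δ: 0! 2! 6! / 9! → 1/252; sum: t=0:+1/1440 = 1/1440; 3j²(1 3 4; -1 -3 4) = Δ·Π!·Σ² = 1/9  (sign +1)
B: Δ: 0! 2! 6! / 9! → 1/252; sum: t=0:+1/1440 = 1/1440; 3j²(1 3 4; 1 -3 2) = Δ·Π!·Σ² = 1/252  (sign +1)
I_A²/I_B² = (1/9)/(1/252) = 28/1

28/1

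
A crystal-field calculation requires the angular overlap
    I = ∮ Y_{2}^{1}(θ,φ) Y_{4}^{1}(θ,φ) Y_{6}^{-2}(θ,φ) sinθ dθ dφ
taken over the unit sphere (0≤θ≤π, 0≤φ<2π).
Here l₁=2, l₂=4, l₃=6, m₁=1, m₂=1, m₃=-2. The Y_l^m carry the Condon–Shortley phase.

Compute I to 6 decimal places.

Checks pass: Σm=0; 12 even; l₃=6∈[2,6].
(2·2+1)(2·4+1)(2·6+1) = 585
Δ: 0! 4! 8! / 13! → 1/6435
sum: t=0:+1/2304 = 1/2304
3j²(2 4 6; 0 0 0) = Δ·Π!·Σ² = 5/143  (sign +1)
sum: t=0:+1/4320 = 1/4320
3j²(2 4 6; 1 1 -2) = Δ·Π!·Σ² = 224/6435  (sign +1)
combine: 4πI² = 585·5/143·224/6435 = 1120/1573
take √, sign +1: I = 0.23803440

0.238034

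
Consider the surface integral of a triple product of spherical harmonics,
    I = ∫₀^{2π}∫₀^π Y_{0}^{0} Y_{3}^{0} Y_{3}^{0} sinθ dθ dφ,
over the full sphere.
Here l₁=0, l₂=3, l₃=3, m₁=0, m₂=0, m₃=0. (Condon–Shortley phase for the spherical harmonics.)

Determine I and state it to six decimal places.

Checks pass: Σm=0; 6 even; l₃=3∈[3,3].
(2·0+1)(2·3+1)(2·3+1) = 49
Δ: 0! 0! 6! / 7! → 1/7
sum: t=0:+1/36 = 1/36
3j²(0 3 3; 0 0 0) = Δ·Π!·Σ² = 1/7  (sign -1)
(m-triple is (0,0,0) — same symbol as above.)
combine: 4πI² = 49·1/7·1/7 = 1/1
take √, sign +1: I = 0.28209479

0.282095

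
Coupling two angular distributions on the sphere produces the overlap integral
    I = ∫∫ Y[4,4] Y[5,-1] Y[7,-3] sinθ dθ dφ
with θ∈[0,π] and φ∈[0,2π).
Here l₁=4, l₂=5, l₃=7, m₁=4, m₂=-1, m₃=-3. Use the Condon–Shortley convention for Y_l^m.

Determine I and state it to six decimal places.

Rules hold: Σm=0, L=16 even, 1≤7≤9.
N = 9·11·15 = 1485
Δ = 2!·6!·8!/17! = 1/6126120
Racah Σ t=0..2: t=0:+1/69120 t=1:−1/20736 t=2:+1/69120 = -1/51840
⇒ 3j(4 5 7; 0 0 0)² = 280/21879, sgn +1
Racah Σ t=0..0: t=0:+1/829440 = 1/829440
⇒ 3j(4 5 7; 4 -1 -3)² = 35/2431, sgn +1
4πI² = N·(3j₀)²·(3jₘ)² = 147000/537251
I = +1·√(0.273615/4π) = 0.14755880

0.147559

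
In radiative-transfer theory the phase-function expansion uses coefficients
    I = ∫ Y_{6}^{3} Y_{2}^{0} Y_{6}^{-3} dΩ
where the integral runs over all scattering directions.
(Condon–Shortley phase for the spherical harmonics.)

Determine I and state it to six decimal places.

Checks pass: Σm=0; 14 even; l₃=6∈[4,8].
(2·6+1)(2·2+1)(2·6+1) = 845
Δ: 2! 10! 2! / 15! → 1/90090
sum: t=0:+1/69120 t=1:−1/14400 t=2:+1/69120 = -7/172800
3j²(6 2 6; 0 0 0) = Δ·Π!·Σ² = 14/715  (sign -1)
sum: t=0:+1/120960 t=1:−1/80640 t=2:+1/1451520 = -1/290304
3j²(6 2 6; 3 0 -3) = Δ·Π!·Σ² = 5/2002  (sign +1)
combine: 4πI² = 845·14/715·5/2002 = 5/121
take √, sign -1: I = -0.05734392

-0.057344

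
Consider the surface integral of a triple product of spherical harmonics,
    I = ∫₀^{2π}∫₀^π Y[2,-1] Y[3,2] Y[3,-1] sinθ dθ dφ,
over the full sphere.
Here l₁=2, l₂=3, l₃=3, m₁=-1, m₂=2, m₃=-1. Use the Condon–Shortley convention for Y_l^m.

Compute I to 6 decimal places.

0.162868

Rules hold: Σm=0, L=8 even, 1≤3≤5.
N = 5·7·7 = 245
Δ = 2!·2!·4!/9! = 1/3780
Racah Σ t=0..2: t=0:+1/24 t=1:−1/4 t=2:+1/24 = -1/6
⇒ 3j(2 3 3; 0 0 0)² = 4/105, sgn +1
Racah Σ t=1..2: t=1:−1/48 t=2:+1/12 = 1/16
⇒ 3j(2 3 3; -1 2 -1)² = 1/28, sgn +1
4πI² = N·(3j₀)²·(3jₘ)² = 1/3
I = +1·√(0.333333/4π) = 0.16286750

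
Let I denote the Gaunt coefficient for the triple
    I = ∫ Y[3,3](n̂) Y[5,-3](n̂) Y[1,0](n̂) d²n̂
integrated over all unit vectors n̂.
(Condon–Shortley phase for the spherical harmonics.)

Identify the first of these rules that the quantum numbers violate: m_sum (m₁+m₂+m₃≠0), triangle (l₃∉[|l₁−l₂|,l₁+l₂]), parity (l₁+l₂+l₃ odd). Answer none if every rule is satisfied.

azimuthal sum: 3 − 3 + 0 = 0  ✓
2 ≤ 1 ≤ 8 (triangle on l)  ✗
L = 3 + 5 + 1 = 9 (odd)

triangle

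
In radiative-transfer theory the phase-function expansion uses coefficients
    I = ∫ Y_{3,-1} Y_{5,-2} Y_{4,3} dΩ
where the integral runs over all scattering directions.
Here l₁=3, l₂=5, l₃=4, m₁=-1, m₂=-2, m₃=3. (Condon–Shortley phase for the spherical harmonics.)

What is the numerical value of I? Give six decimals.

m-sum 0 ✓  L=12 even ✓  2≤4≤8 ✓
Π(2lᵢ+1) = 7×11×9 = 693
triangle coeff Δ(3,5,4) = 1/180180
Σ_t [1,3]: t=1:−1/576 t=2:+1/144 t=3:−1/576 = 1/288
(3j)²=20/1001 [(3 5 4; 0 0 0)], sign=+1
Σ_t [2,3]: t=2:+1/960 t=3:−1/4320 = 7/8640
(3j)²=343/12870 [(3 5 4; -1 -2 3)], sign=-1
⇒ 4πI² = 686/1859
I = (-1)√(686/1859/(4π)) = -0.17136315

-0.171363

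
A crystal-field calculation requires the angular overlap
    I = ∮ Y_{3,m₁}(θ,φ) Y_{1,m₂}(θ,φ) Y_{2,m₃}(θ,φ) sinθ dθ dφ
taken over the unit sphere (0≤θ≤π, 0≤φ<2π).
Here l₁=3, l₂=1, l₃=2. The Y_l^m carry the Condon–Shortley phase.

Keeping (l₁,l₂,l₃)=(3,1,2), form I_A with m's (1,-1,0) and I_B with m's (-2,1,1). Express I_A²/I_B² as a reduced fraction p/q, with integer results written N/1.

3/5

l's match ⇒ only the (l;m) 3-j factors differ between A and B.
A: triangle coeff Δ(3,1,2) = 1/105; Σ_t [0,0]: t=0:+1/8 = 1/8; (3j)²=2/35 [(3 1 2; 1 -1 0)], sign=+1
B: triangle coeff Δ(3,1,2) = 1/105; Σ_t [2,2]: t=2:+1/12 = 1/12; (3j)²=2/21 [(3 1 2; -2 1 1)], sign=-1
I_A²/I_B² = (2/35)/(2/21) = 3/5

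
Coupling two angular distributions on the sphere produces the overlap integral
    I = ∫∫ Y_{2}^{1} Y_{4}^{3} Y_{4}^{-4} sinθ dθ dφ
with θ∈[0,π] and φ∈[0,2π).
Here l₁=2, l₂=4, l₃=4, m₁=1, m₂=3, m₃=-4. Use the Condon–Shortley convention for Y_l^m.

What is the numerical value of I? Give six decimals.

Rules hold: Σm=0, L=10 even, 2≤4≤6.
N = 5·9·9 = 405
Δ = 2!·2!·6!/11! = 1/13860
Racah Σ t=0..2: t=0:+1/192 t=1:−1/36 t=2:+1/192 = -5/288
⇒ 3j(2 4 4; 0 0 0)² = 20/693, sgn -1
Racah Σ t=1..1: t=1:−1/1440 = -1/1440
⇒ 3j(2 4 4; 1 3 -4)² = 7/165, sgn -1
4πI² = N·(3j₀)²·(3jₘ)² = 60/121
I = +1·√(0.495868/4π) = 0.19864517

0.198645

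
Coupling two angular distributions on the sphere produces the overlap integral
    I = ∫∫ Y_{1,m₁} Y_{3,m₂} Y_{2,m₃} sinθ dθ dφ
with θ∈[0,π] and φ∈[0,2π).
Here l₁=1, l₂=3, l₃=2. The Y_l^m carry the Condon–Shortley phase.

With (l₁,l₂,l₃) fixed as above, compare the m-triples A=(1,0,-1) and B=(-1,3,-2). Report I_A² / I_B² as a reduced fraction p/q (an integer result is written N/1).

1/5

Same 1,3,2: normalisation and zero-m 3j drop out of the ratio.
A: Δ: 2! 0! 4! / 7! → 1/105; sum: t=0:+1/12 = 1/12; 3j²(1 3 2; 1 0 -1) = Δ·Π!·Σ² = 1/35  (sign -1)
B: Δ: 2! 0! 4! / 7! → 1/105; sum: t=2:+1/48 = 1/48; 3j²(1 3 2; -1 3 -2) = Δ·Π!·Σ² = 1/7  (sign +1)
I_A²/I_B² = (1/35)/(1/7) = 1/5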